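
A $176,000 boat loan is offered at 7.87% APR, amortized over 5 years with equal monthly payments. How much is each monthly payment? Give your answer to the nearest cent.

Monthly rate = 7.87%/12 = 0.0065583; payment = 176,000 × 0.0065583 / (1 − (1+0.0065583)^−60) = $3,557.71.

$3,557.71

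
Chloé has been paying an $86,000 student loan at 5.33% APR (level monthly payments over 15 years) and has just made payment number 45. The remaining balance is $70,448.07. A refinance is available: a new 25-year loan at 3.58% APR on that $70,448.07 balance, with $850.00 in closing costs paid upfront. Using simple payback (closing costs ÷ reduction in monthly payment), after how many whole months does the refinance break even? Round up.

Current payment = 86,000 × 5.33%/12 / (1 − (1+0.0044417)^−180) = $694.96.
Refinanced payment = 70,448.07 × 0.0029833 / (1 − (1+0.0029833)^−300) = $355.71.
Monthly savings = $694.96 − $355.71 = $339.25.
Break-even = $850.00 / $339.25 = 2.51 → 3 months.

3 months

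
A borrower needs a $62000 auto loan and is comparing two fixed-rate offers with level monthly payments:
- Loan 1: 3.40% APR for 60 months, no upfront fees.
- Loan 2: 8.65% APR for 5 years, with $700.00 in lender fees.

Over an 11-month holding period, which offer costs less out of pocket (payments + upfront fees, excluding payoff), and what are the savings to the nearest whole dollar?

Loan 1: monthly rate = 3.4%/12 = 0.0028333; payment = 62,000 × 0.0028333 / (1 − (1+0.0028333)^−60) = $1,125.11.
Loan 2: monthly rate = 8.65%/12 = 0.0072083; payment = 62,000 × 0.0072083 / (1 − (1+0.0072083)^−60) = $1,276.51.
Over 11 months: Loan 1 costs 11 × $1,125.11 = $12,376.21; Loan 2 costs 11 × $1,276.51 + $700.00 = $14,741.61.
Loan 1 is cheaper by $14,741.61 − $12,376.21 = $2,365.40.

Loan 1 by $2,365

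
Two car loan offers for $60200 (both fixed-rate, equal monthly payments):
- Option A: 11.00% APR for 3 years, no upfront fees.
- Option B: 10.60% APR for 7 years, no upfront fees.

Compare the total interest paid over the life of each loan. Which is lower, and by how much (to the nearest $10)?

Option A: at 11.00% the monthly rate is 0.0091667, so the payment is 60,200 × 0.0091667 / (1 − 1.0091667^−36) = $1,970.87.
Total interest on Option A = 36 × $1,970.87 − $60,200 = $10,751.32.
Option B: monthly rate = 10.6%/12 = 0.0088333; payment = 60,200 × 0.0088333 / (1 − (1+0.0088333)^−84) = $1,018.15.
Total interest on Option B = 84 × $1,018.15 − $60,200 = $25,324.60.
Option A is lower by $14,573.28.

Option A by $14,570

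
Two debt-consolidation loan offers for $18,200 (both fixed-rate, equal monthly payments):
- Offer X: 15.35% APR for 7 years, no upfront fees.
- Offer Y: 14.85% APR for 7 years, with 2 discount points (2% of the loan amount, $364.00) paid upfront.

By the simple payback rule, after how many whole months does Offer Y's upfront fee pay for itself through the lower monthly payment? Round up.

72 months

Offer X: monthly rate = 15.35%/12 = 0.0127917; payment = 18,200 × 0.0127917 / (1 − (1+0.0127917)^−84) = $354.78.
Offer Y: at 14.85% the monthly rate is 0.0123750, so the payment is 18,200 × 0.0123750 / (1 − 1.0123750^−84) = $349.67.
Monthly savings = $354.78 − $349.67 = $5.11.
Break-even = $364.00 / $5.11 = 71.23 → 72 months.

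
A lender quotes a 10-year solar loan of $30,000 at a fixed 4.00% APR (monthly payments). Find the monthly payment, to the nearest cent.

$303.74

Monthly rate = 4%/12 = 0.0033333; payment = 30,000 × 0.0033333 / (1 − (1+0.0033333)^−120) = $303.74.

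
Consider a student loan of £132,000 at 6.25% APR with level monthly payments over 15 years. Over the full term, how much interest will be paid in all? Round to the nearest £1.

£71,724

At 6.25% the monthly rate is 0.0052083, so the payment is 132,000 × 0.0052083 / (1 − 1.0052083^−180) = £1,131.80.
Total paid = 180 × £1,131.80 = £203,724.00; interest = £203,724.00 − £132,000 = £71,724.00.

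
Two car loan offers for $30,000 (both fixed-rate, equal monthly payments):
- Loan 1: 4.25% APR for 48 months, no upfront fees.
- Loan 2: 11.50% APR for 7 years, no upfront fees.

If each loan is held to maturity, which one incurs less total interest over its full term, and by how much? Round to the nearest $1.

Loan 1: monthly rate = 4.25%/12 = 0.0035417; payment = 30,000 × 0.0035417 / (1 − (1+0.0035417)^−48) = $680.73.
Total interest on Loan 1 = 48 × $680.73 − $30,000 = $2,675.04.
Loan 2: monthly rate = 11.5%/12 = 0.0095833; payment = 30,000 × 0.0095833 / (1 − (1+0.0095833)^−84) = $521.59.
Total interest on Loan 2 = 84 × $521.59 − $30,000 = $13,813.56.
Loan 1 is lower by $11,138.52.

Loan 1 by $11,139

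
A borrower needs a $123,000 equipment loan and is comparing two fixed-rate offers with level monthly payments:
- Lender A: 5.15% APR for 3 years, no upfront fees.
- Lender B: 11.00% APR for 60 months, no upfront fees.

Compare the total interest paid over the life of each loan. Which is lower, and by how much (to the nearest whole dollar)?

Lender A by $27,450

Lender A: monthly rate = 5.15%/12 = 0.0042917; payment = 123,000 × 0.0042917 / (1 − (1+0.0042917)^−36) = $3,694.71.
Total interest on Lender A = 36 × $3,694.71 − $123,000 = $10,009.56.
Lender B: monthly rate = 11%/12 = 0.0091667; payment = 123,000 × 0.0091667 / (1 − (1+0.0091667)^−60) = $2,674.32.
Total interest on Lender B = 60 × $2,674.32 − $123,000 = $37,459.20.
Lender A is lower by $27,449.64.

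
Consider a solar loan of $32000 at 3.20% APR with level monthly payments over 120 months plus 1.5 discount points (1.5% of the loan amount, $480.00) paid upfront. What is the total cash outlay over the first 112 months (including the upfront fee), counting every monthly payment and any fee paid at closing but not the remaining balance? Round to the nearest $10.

$35,420

Monthly rate = 3.2%/12 = 0.0026667; payment = 32,000 × 0.0026667 / (1 − (1+0.0026667)^−120) = $311.96.
Total outlay = 112 × $311.96 + $480.00 = $35,419.52.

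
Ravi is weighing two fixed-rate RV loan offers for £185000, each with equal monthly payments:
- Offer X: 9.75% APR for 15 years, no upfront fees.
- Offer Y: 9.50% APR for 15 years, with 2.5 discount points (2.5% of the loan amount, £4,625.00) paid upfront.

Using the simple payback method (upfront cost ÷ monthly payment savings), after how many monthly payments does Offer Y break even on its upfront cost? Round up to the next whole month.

166 months

Offer X: at 9.75% the monthly rate is 0.0081250, so the payment is 185,000 × 0.0081250 / (1 − 1.0081250^−180) = £1,959.82.
Offer Y: monthly rate = 9.5%/12 = 0.0079167; payment = 185,000 × 0.0079167 / (1 − (1+0.0079167)^−180) = £1,931.82.
Monthly savings = £1,959.82 − £1,931.82 = £28.00.
Break-even = £4,625.00 / £28.00 = 165.18 → 166 months.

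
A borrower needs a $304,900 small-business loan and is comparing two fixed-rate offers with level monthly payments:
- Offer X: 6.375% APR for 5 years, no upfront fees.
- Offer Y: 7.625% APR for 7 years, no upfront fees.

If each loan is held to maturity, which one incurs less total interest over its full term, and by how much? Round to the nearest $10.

Offer X: monthly rate = 6.375%/12 = 0.0053125; payment = 304,900 × 0.0053125 / (1 − (1+0.0053125)^−60) = $5,947.88.
Total interest on Offer X = 60 × $5,947.88 − $304,900 = $51,972.80.
Offer Y: at 7.625% the monthly rate is 0.0063542, so the payment is 304,900 × 0.0063542 / (1 − 1.0063542^−84) = $4,695.47.
Total interest on Offer Y = 84 × $4,695.47 − $304,900 = $89,519.48.
Offer X is lower by $37,546.68.

Offer X by $37,550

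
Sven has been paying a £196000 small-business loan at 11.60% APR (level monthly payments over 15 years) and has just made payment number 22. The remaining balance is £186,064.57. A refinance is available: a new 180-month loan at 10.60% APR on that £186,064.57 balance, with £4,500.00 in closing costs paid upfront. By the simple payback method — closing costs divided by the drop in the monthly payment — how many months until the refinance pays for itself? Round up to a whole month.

20 months

Current payment = 196,000 × 11.6%/12 / (1 − (1+0.0096667)^−180) = £2,302.13.
Refinanced payment = 186,064.57 × 0.0088333 / (1 − (1+0.0088333)^−180) = £2,068.31.
Monthly savings = £2,302.13 − £2,068.31 = £233.82.
Break-even = £4,500.00 / £233.82 = 19.25 → 20 months.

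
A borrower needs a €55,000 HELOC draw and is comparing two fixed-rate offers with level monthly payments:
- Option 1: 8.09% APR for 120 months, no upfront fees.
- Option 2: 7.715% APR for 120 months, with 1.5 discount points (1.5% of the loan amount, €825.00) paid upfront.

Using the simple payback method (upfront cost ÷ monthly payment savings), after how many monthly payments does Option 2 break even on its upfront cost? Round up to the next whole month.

Option 1: at 8.09% the monthly rate is 0.0067417, so the payment is 55,000 × 0.0067417 / (1 − 1.0067417^−120) = €669.92.
Option 2: at 7.715% the monthly rate is 0.0064292, so the payment is 55,000 × 0.0064292 / (1 − 1.0064292^−120) = €659.05.
Monthly savings = €669.92 − €659.05 = €10.87.
Break-even = €825.00 / €10.87 = 75.90 → 76 months.

76 months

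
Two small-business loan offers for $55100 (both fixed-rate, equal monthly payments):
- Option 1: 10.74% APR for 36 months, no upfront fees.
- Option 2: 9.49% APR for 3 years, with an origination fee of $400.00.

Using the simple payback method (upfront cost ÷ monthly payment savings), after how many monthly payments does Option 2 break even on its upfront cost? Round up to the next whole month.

13 months

Option 1: at 10.74% the monthly rate is 0.0089500, so the payment is 55,100 × 0.0089500 / (1 − 1.0089500^−36) = $1,797.13.
Option 2: monthly rate = 9.49%/12 = 0.0079083; payment = 55,100 × 0.0079083 / (1 − (1+0.0079083)^−36) = $1,764.76.
Monthly savings = $1,797.13 − $1,764.76 = $32.37.
Break-even = $400.00 / $32.37 = 12.36 → 13 months.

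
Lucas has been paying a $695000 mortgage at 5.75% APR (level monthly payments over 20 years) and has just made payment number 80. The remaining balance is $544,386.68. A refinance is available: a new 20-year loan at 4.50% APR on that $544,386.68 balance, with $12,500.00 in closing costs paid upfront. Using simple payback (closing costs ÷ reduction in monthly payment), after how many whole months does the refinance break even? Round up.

Current payment = 695,000 × 5.75%/12 / (1 − (1+0.0047917)^−240) = $4,879.48.
Refinanced payment = 544,386.68 × 0.0037500 / (1 − (1+0.0037500)^−240) = $3,444.06.
Monthly savings = $4,879.48 − $3,444.06 = $1,435.42.
Break-even = $12,500.00 / $1,435.42 = 8.71 → 9 months.

9 months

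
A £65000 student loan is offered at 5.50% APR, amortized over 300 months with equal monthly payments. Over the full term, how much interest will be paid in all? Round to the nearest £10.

£54,750

At 5.50% the monthly rate is 0.0045833, so the payment is 65,000 × 0.0045833 / (1 − 1.0045833^−300) = £399.16.
Total paid = 300 × £399.16 = £119,748.00; interest = £119,748.00 − £65,000 = £54,748.00.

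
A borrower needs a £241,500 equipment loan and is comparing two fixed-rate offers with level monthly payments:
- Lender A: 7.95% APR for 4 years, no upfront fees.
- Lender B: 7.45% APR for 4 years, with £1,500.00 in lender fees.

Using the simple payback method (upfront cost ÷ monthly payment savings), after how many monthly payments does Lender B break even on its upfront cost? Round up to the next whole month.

Lender A: at 7.95% the monthly rate is 0.0066250, so the payment is 241,500 × 0.0066250 / (1 − 1.0066250^−48) = £5,890.05.
Lender B: monthly rate = 7.45%/12 = 0.0062083; payment = 241,500 × 0.0062083 / (1 − (1+0.0062083)^−48) = £5,833.57.
Monthly savings = £5,890.05 − £5,833.57 = £56.48.
Break-even = £1,500.00 / £56.48 = 26.56 → 27 months.

27 months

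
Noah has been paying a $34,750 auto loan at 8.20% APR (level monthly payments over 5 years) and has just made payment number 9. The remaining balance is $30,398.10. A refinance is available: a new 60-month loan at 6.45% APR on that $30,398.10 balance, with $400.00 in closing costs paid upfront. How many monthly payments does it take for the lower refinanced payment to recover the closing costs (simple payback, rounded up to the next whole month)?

Current payment = 34,750 × 8.2%/12 / (1 − (1+0.0068333)^−60) = $707.94.
Refinanced payment = 30,398.10 × 0.0053750 / (1 − (1+0.0053750)^−60) = $594.06.
Monthly savings = $707.94 − $594.06 = $113.88.
Break-even = $400.00 / $113.88 = 3.51 → 4 months.

4 months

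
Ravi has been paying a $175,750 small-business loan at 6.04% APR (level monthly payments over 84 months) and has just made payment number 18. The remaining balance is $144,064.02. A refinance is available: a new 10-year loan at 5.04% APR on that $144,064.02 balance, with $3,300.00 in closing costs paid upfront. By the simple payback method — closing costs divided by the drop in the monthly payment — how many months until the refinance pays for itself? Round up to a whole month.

Current payment = 175,750 × 6.04%/12 / (1 − (1+0.0050333)^−84) = $2,570.82.
Refinanced payment = 144,064.02 × 0.0042000 / (1 − (1+0.0042000)^−120) = $1,530.84.
Monthly savings = $2,570.82 − $1,530.84 = $1,039.98.
Break-even = $3,300.00 / $1,039.98 = 3.17 → 4 months.

4 months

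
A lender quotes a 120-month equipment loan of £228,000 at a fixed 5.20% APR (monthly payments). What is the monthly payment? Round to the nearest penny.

£2,440.64

At 5.20% the monthly rate is 0.0043333, so the payment is 228,000 × 0.0043333 / (1 − 1.0043333^−120) = £2,440.64.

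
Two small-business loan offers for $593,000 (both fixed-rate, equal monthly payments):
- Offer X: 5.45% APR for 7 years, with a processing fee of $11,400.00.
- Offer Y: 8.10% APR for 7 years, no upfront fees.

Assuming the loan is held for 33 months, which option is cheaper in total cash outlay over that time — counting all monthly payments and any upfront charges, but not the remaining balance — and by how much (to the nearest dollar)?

Offer X: monthly rate = 5.45%/12 = 0.0045417; payment = 593,000 × 0.0045417 / (1 − (1+0.0045417)^−84) = $8,507.37.
Offer Y: monthly rate = 8.1%/12 = 0.0067500; payment = 593,000 × 0.0067500 / (1 − (1+0.0067500)^−84) = $9,272.20.
Over 33 months: Offer X costs 33 × $8,507.37 + $11,400.00 = $292,143.21; Offer Y costs 33 × $9,272.20 = $305,982.60.
Offer X is cheaper by $305,982.60 − $292,143.21 = $13,839.39.

Offer X by $13,839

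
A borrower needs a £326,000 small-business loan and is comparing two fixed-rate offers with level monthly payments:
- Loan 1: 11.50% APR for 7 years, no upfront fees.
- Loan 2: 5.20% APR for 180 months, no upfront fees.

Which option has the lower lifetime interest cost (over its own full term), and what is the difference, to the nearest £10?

Loan 1: at 11.50% the monthly rate is 0.0095833, so the payment is 326,000 × 0.0095833 / (1 − 1.0095833^−84) = £5,667.99.
Total interest on Loan 1 = 84 × £5,667.99 − £326,000 = £150,111.16.
Loan 2: at 5.20% the monthly rate is 0.0043333, so the payment is 326,000 × 0.0043333 / (1 − 1.0043333^−180) = £2,612.08.
Total interest on Loan 2 = 180 × £2,612.08 − £326,000 = £144,174.40.
Loan 2 is lower by £5,936.76.

Loan 2 by £5,940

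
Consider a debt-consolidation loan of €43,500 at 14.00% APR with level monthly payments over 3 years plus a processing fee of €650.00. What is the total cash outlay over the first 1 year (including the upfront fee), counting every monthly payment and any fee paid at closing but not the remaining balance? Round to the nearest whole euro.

€18,491

At 14.00% the monthly rate is 0.0116667, so the payment is 43,500 × 0.0116667 / (1 − 1.0116667^−36) = €1,486.73.
Total outlay = 12 × €1,486.73 + €650.00 = €18,490.76.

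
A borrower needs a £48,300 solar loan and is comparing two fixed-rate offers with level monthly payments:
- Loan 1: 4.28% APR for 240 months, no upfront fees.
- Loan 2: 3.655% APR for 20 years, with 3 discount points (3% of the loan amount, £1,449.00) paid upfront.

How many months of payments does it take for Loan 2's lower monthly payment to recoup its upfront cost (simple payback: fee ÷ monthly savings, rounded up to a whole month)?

92 months

Loan 1: monthly rate = 4.28%/12 = 0.0035667; payment = 48,300 × 0.0035667 / (1 − (1+0.0035667)^−240) = £299.86.
Loan 2: monthly rate = 3.655%/12 = 0.0030458; payment = 48,300 × 0.0030458 / (1 − (1+0.0030458)^−240) = £283.98.
Monthly savings = £299.86 − £283.98 = £15.88.
Break-even = £1,449.00 / £15.88 = 91.25 → 92 months.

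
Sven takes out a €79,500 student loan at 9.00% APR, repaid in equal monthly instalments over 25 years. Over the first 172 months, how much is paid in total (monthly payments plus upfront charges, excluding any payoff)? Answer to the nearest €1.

At 9.00% the monthly rate is 0.0075000, so the payment is 79,500 × 0.0075000 / (1 − 1.0075000^−300) = €667.16.
Total outlay = 172 × €667.16 = €114,751.52.

€114,752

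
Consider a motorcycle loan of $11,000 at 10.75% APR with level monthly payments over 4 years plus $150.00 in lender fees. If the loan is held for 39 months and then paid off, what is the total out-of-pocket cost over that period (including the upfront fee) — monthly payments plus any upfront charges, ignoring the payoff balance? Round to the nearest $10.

At 10.75% the monthly rate is 0.0089583, so the payment is 11,000 × 0.0089583 / (1 − 1.0089583^−48) = $282.97.
Total outlay = 39 × $282.97 + $150.00 = $11,185.83.

$11,190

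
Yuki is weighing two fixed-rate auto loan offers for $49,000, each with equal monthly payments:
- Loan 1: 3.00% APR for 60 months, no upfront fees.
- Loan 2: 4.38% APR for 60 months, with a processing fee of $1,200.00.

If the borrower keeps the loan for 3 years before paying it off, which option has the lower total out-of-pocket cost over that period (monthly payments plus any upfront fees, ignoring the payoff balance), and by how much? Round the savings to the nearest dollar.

Loan 1: monthly rate = 3%/12 = 0.0025000; payment = 49,000 × 0.0025000 / (1 − (1+0.0025000)^−60) = $880.47.
Loan 2: monthly rate = 4.38%/12 = 0.0036500; payment = 49,000 × 0.0036500 / (1 − (1+0.0036500)^−60) = $910.84.
Over 36 months: Loan 1 costs 36 × $880.47 = $31,696.92; Loan 2 costs 36 × $910.84 + $1,200.00 = $33,990.24.
Loan 1 is cheaper by $33,990.24 − $31,696.92 = $2,293.32.

Loan 1 by $2,293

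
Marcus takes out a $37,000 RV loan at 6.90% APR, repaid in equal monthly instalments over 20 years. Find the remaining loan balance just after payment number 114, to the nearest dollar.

With monthly rate i = 6.9%/12 = 0.0057500, the balance after k of n payments is P · [(1+i)^n − (1+i)^k] / [(1+i)^n − 1].
(1+0.0057500)^240 = 3.95922240 and (1+0.0057500)^114 = 1.92249271, so the balance is 37,000 × (3.95922240 − 1.92249271) / (3.95922240 − 1) = $25,465.81.

$25,466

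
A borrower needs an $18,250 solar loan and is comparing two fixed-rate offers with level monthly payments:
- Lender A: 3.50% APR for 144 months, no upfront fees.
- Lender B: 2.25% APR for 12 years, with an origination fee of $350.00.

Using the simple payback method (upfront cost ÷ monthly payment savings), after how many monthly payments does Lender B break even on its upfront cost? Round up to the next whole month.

Lender A: at 3.50% the monthly rate is 0.0029167, so the payment is 18,250 × 0.0029167 / (1 − 1.0029167^−144) = $155.39.
Lender B: monthly rate = 2.25%/12 = 0.0018750; payment = 18,250 × 0.0018750 / (1 − (1+0.0018750)^−144) = $144.73.
Monthly savings = $155.39 − $144.73 = $10.66.
Break-even = $350.00 / $10.66 = 32.83 → 33 months.

33 months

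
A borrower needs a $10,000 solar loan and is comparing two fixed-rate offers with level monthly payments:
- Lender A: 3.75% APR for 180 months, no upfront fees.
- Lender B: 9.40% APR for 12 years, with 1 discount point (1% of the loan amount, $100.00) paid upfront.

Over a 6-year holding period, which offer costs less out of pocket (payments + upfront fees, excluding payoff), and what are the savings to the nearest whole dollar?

Lender A by $3,221

Lender A: at 3.75% the monthly rate is 0.0031250, so the payment is 10,000 × 0.0031250 / (1 − 1.0031250^−180) = $72.72.
Lender B: monthly rate = 9.4%/12 = 0.0078333; payment = 10,000 × 0.0078333 / (1 − (1+0.0078333)^−144) = $116.07.
Over 72 months: Lender A costs 72 × $72.72 = $5,235.84; Lender B costs 72 × $116.07 + $100.00 = $8,457.04.
Lender A is cheaper by $8,457.04 − $5,235.84 = $3,221.20.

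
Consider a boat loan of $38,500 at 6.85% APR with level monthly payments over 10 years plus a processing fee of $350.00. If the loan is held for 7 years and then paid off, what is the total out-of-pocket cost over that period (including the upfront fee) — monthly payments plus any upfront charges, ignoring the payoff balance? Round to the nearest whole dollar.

$37,650

Monthly rate = 6.85%/12 = 0.0057083; payment = 38,500 × 0.0057083 / (1 − (1+0.0057083)^−120) = $444.05.
Total outlay = 84 × $444.05 + $350.00 = $37,650.20.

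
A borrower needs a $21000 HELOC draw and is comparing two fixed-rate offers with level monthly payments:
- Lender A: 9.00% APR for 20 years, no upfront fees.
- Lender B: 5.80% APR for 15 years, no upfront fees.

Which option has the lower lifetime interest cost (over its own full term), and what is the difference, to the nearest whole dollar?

Lender A: at 9.00% the monthly rate is 0.0075000, so the payment is 21,000 × 0.0075000 / (1 − 1.0075000^−240) = $188.94.
Total interest on Lender A = 240 × $188.94 − $21,000 = $24,345.60.
Lender B: at 5.80% the monthly rate is 0.0048333, so the payment is 21,000 × 0.0048333 / (1 − 1.0048333^−180) = $174.95.
Total interest on Lender B = 180 × $174.95 − $21,000 = $10,491.00.
Lender B is lower by $13,854.60.

Lender B by $13,855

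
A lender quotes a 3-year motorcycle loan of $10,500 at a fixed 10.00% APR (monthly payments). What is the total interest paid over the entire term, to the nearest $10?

$1,700

Monthly rate = 10%/12 = 0.0083333; payment = 10,500 × 0.0083333 / (1 − (1+0.0083333)^−36) = $338.81.
Total paid = 36 × $338.81 = $12,197.16; interest = $12,197.16 − $10,500 = $1,697.16.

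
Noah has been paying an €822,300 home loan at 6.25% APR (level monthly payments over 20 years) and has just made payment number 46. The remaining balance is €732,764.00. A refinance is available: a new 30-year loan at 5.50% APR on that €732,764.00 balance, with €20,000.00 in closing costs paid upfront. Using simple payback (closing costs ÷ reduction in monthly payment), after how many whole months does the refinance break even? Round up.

Current payment = 822,300 × 6.25%/12 / (1 − (1+0.0052083)^−240) = €6,010.42.
Refinanced payment = 732,764.00 × 0.0045833 / (1 − (1+0.0045833)^−360) = €4,160.55.
Monthly savings = €6,010.42 − €4,160.55 = €1,849.87.
Break-even = €20,000.00 / €1,849.87 = 10.81 → 11 months.

11 months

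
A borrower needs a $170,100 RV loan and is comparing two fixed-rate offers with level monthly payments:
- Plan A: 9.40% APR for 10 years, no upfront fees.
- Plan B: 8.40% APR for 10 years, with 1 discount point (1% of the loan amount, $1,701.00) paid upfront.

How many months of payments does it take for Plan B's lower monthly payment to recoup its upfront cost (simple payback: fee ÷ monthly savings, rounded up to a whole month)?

19 months

Plan A: at 9.40% the monthly rate is 0.0078333, so the payment is 170,100 × 0.0078333 / (1 − 1.0078333^−120) = $2,191.75.
Plan B: at 8.40% the monthly rate is 0.0070000, so the payment is 170,100 × 0.0070000 / (1 − 1.0070000^−120) = $2,099.91.
Monthly savings = $2,191.75 − $2,099.91 = $91.84.
Break-even = $1,701.00 / $91.84 = 18.52 → 19 months.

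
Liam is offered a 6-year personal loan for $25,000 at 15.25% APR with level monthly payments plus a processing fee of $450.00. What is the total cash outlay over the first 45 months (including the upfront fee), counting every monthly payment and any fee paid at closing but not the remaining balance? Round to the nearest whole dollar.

At 15.25% the monthly rate is 0.0127083, so the payment is 25,000 × 0.0127083 / (1 − 1.0127083^−72) = $532.03.
Total outlay = 45 × $532.03 + $450.00 = $24,391.35.

$24,391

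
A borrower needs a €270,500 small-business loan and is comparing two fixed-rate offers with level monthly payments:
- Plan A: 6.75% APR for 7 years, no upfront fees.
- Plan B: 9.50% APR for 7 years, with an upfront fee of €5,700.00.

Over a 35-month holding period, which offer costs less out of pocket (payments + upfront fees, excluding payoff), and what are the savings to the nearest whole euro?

Plan A by €18,701

Plan A: monthly rate = 6.75%/12 = 0.0056250; payment = 270,500 × 0.0056250 / (1 − (1+0.0056250)^−84) = €4,049.59.
Plan B: monthly rate = 9.5%/12 = 0.0079167; payment = 270,500 × 0.0079167 / (1 − (1+0.0079167)^−84) = €4,421.05.
Over 35 months: Plan A costs 35 × €4,049.59 = €141,735.65; Plan B costs 35 × €4,421.05 + €5,700.00 = €160,436.75.
Plan A is cheaper by €160,436.75 − €141,735.65 = €18,701.10.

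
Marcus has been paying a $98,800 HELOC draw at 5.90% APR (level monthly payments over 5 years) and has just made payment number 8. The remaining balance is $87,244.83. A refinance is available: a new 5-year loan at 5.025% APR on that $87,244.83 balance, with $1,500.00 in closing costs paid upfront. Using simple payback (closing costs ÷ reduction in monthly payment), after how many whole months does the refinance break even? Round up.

6 months

Current payment = 98,800 × 5.9%/12 / (1 − (1+0.0049167)^−60) = $1,905.49.
Refinanced payment = 87,244.83 × 0.0041875 / (1 − (1+0.0041875)^−60) = $1,647.42.
Monthly savings = $1,905.49 − $1,647.42 = $258.07.
Break-even = $1,500.00 / $258.07 = 5.81 → 6 months.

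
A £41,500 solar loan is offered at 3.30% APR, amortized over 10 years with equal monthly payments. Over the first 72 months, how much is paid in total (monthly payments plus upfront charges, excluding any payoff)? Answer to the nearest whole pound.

£29,268

Monthly rate = 3.3%/12 = 0.0027500; payment = 41,500 × 0.0027500 / (1 − (1+0.0027500)^−120) = £406.50.
Total outlay = 72 × £406.50 = £29,268.00.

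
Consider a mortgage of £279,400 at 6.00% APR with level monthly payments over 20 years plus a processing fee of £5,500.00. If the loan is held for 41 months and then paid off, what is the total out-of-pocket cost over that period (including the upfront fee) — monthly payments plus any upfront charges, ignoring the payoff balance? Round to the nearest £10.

£87,570

At 6.00% the monthly rate is 0.0050000, so the payment is 279,400 × 0.0050000 / (1 − 1.0050000^−240) = £2,001.71.
Total outlay = 41 × £2,001.71 + £5,500.00 = £87,570.11.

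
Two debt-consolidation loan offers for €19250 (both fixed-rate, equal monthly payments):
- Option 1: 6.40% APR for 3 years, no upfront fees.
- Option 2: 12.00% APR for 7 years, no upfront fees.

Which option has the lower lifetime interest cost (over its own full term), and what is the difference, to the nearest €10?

Option 1: monthly rate = 6.4%/12 = 0.0053333; payment = 19,250 × 0.0053333 / (1 − (1+0.0053333)^−36) = €589.12.
Total interest on Option 1 = 36 × €589.12 − €19,250 = €1,958.32.
Option 2: monthly rate = 12%/12 = 0.0100000; payment = 19,250 × 0.0100000 / (1 − (1+0.0100000)^−84) = €339.82.
Total interest on Option 2 = 84 × €339.82 − €19,250 = €9,294.88.
Option 1 is lower by €7,336.56.

Option 1 by €7,340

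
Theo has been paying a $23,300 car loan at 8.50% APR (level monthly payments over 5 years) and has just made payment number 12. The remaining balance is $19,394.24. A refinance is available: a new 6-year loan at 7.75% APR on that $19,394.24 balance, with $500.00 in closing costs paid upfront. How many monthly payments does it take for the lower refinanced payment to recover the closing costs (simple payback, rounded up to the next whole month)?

4 months

Current payment = 23,300 × 8.5%/12 / (1 − (1+0.0070833)^−60) = $478.04.
Refinanced payment = 19,394.24 × 0.0064583 / (1 − (1+0.0064583)^−72) = $337.68.
Monthly savings = $478.04 − $337.68 = $140.36.
Break-even = $500.00 / $140.36 = 3.56 → 4 months.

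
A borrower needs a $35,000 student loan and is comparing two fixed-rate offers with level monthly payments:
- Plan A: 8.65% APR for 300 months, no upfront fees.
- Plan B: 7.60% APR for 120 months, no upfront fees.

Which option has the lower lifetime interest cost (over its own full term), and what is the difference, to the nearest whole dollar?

Plan B by $35,539

Plan A: at 8.65% the monthly rate is 0.0072083, so the payment is 35,000 × 0.0072083 / (1 − 1.0072083^−300) = $285.38.
Total interest on Plan A = 300 × $285.38 − $35,000 = $50,614.00.
Plan B: at 7.60% the monthly rate is 0.0063333, so the payment is 35,000 × 0.0063333 / (1 − 1.0063333^−120) = $417.29.
Total interest on Plan B = 120 × $417.29 − $35,000 = $15,074.80.
Plan B is lower by $35,539.20.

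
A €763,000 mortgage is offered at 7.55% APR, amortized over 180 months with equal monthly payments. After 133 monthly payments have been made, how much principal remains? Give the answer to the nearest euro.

With monthly rate i = 7.55%/12 = 0.0062917, the balance after k of n payments is P · [(1+i)^n − (1+i)^k] / [(1+i)^n − 1].
(1+0.0062917)^180 = 3.09241462 and (1+0.0062917)^133 = 2.30290242, so the balance is 763,000 × (3.09241462 − 2.30290242) / (3.09241462 − 1) = €287,896.00.

€287,896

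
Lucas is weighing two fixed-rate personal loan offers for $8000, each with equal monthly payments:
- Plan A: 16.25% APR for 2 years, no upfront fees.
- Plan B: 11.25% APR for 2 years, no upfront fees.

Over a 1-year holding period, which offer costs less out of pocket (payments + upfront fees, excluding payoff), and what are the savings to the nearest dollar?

Plan B by $226

Plan A: monthly rate = 16.25%/12 = 0.0135417; payment = 8,000 × 0.0135417 / (1 − (1+0.0135417)^−24) = $392.66.
Plan B: monthly rate = 11.25%/12 = 0.0093750; payment = 8,000 × 0.0093750 / (1 − (1+0.0093750)^−24) = $373.79.
Over 12 months: Plan A costs 12 × $392.66 = $4,711.92; Plan B costs 12 × $373.79 = $4,485.48.
Plan B is cheaper by $4,711.92 − $4,485.48 = $226.44.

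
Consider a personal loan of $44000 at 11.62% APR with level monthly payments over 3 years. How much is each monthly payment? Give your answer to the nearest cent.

$1,453.46

At 11.62% the monthly rate is 0.0096833, so the payment is 44,000 × 0.0096833 / (1 − 1.0096833^−36) = $1,453.46.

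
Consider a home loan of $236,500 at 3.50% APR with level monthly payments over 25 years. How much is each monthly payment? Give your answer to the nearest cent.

$1,183.97

Monthly rate = 3.5%/12 = 0.0029167; payment = 236,500 × 0.0029167 / (1 − (1+0.0029167)^−300) = $1,183.97.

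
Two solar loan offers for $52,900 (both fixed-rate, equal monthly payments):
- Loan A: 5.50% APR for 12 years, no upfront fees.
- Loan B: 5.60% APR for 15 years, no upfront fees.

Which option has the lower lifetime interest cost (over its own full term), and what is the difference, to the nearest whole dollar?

Loan A: at 5.50% the monthly rate is 0.0045833, so the payment is 52,900 × 0.0045833 / (1 − 1.0045833^−144) = $502.64.
Total interest on Loan A = 144 × $502.64 − $52,900 = $19,480.16.
Loan B: at 5.60% the monthly rate is 0.0046667, so the payment is 52,900 × 0.0046667 / (1 − 1.0046667^−180) = $435.05.
Total interest on Loan B = 180 × $435.05 − $52,900 = $25,409.00.
Loan A is lower by $5,928.84.

Loan A by $5,929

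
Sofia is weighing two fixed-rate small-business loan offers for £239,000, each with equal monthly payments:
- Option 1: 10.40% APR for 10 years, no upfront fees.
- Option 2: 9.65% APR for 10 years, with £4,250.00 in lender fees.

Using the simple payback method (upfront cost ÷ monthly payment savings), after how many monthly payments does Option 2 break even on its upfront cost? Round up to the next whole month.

Option 1: monthly rate = 10.4%/12 = 0.0086667; payment = 239,000 × 0.0086667 / (1 − (1+0.0086667)^−120) = £3,211.58.
Option 2: monthly rate = 9.65%/12 = 0.0080417; payment = 239,000 × 0.0080417 / (1 − (1+0.0080417)^−120) = £3,112.26.
Monthly savings = £3,211.58 − £3,112.26 = £99.32.
Break-even = £4,250.00 / £99.32 = 42.79 → 43 months.

43 months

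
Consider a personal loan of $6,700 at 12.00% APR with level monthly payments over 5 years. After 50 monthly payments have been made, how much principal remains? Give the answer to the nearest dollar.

With monthly rate i = 12%/12 = 0.0100000, the balance after k of n payments is P · [(1+i)^n − (1+i)^k] / [(1+i)^n − 1].
(1+0.0100000)^60 = 1.81669670 and (1+0.0100000)^50 = 1.64463182, so the balance is 6,700 × (1.81669670 − 1.64463182) / (1.81669670 − 1) = $1,411.58.

$1,412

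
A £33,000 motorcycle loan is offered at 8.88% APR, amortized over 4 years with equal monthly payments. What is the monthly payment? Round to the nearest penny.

At 8.88% the monthly rate is 0.0074000, so the payment is 33,000 × 0.0074000 / (1 − 1.0074000^−48) = £819.33.

£819.33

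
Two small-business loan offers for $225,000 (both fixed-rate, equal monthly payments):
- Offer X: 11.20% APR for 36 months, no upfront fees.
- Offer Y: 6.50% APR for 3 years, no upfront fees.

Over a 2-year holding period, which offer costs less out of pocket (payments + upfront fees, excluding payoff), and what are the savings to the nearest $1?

Offer X: at 11.20% the monthly rate is 0.0093333, so the payment is 225,000 × 0.0093333 / (1 − 1.0093333^−36) = $7,387.54.
Offer Y: monthly rate = 6.5%/12 = 0.0054167; payment = 225,000 × 0.0054167 / (1 − (1+0.0054167)^−36) = $6,896.03.
Over 24 months: Offer X costs 24 × $7,387.54 = $177,300.96; Offer Y costs 24 × $6,896.03 = $165,504.72.
Offer Y is cheaper by $177,300.96 − $165,504.72 = $11,796.24.

Offer Y by $11,796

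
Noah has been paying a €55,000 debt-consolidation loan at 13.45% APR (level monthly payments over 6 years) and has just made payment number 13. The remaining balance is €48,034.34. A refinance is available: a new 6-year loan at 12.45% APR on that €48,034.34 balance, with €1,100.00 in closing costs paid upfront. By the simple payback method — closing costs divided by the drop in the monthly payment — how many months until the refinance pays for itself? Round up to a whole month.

7 months

Current payment = 55,000 × 13.45%/12 / (1 − (1+0.0112083)^−72) = €1,117.18.
Refinanced payment = 48,034.34 × 0.0103750 / (1 − (1+0.0103750)^−72) = €950.36.
Monthly savings = €1,117.18 − €950.36 = €166.82.
Break-even = €1,100.00 / €166.82 = 6.59 → 7 months.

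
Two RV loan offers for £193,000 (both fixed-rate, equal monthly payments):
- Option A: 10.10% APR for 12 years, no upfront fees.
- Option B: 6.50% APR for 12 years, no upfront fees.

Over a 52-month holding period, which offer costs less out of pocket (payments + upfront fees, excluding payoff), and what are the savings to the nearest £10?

Option A: monthly rate = 10.1%/12 = 0.0084167; payment = 193,000 × 0.0084167 / (1 − (1+0.0084167)^−144) = £2,317.66.
Option B: at 6.50% the monthly rate is 0.0054167, so the payment is 193,000 × 0.0054167 / (1 − 1.0054167^−144) = £1,933.71.
Over 52 months: Option A costs 52 × £2,317.66 = £120,518.32; Option B costs 52 × £1,933.71 = £100,552.92.
Option B is cheaper by £120,518.32 − £100,552.92 = £19,965.40.

Option B by £19,970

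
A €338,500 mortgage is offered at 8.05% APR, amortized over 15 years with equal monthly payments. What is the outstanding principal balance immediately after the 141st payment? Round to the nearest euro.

€111,017

With monthly rate i = 8.05%/12 = 0.0067083, the balance after k of n payments is P · [(1+i)^n − (1+i)^k] / [(1+i)^n − 1].
(1+0.0067083)^180 = 3.33165063 and (1+0.0067083)^141 = 2.56694505, so the balance is 338,500 × (3.33165063 − 2.56694505) / (3.33165063 − 1) = €111,016.99.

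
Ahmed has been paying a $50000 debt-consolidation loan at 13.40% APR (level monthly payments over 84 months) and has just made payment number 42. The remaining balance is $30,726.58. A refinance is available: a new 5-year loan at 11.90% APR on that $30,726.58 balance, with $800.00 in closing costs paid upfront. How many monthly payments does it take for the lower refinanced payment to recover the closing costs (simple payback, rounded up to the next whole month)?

4 months

Current payment = 50,000 × 13.4%/12 / (1 − (1+0.0111667)^−84) = $920.51.
Refinanced payment = 30,726.58 × 0.0099167 / (1 − (1+0.0099167)^−60) = $681.94.
Monthly savings = $920.51 − $681.94 = $238.57.
Break-even = $800.00 / $238.57 = 3.35 → 4 months.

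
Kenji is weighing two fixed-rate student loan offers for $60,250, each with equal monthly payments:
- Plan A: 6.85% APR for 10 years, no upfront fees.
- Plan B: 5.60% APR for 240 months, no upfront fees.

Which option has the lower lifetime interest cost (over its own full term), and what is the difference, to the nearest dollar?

Plan A: at 6.85% the monthly rate is 0.0057083, so the payment is 60,250 × 0.0057083 / (1 − 1.0057083^−120) = $694.90.
Total interest on Plan A = 120 × $694.90 − $60,250 = $23,138.00.
Plan B: monthly rate = 5.6%/12 = 0.0046667; payment = 60,250 × 0.0046667 / (1 − (1+0.0046667)^−240) = $417.86.
Total interest on Plan B = 240 × $417.86 − $60,250 = $40,036.40.
Plan A is lower by $16,898.40.

Plan A by $16,898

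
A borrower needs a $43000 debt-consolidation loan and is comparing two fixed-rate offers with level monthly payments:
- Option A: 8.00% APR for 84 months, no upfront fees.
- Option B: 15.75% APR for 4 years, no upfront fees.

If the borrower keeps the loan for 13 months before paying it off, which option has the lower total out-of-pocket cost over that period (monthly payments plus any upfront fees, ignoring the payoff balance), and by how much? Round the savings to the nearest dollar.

Option A: at 8.00% the monthly rate is 0.0066667, so the payment is 43,000 × 0.0066667 / (1 − 1.0066667^−84) = $670.21.
Option B: at 15.75% the monthly rate is 0.0131250, so the payment is 43,000 × 0.0131250 / (1 − 1.0131250^−48) = $1,213.13.
Over 13 months: Option A costs 13 × $670.21 = $8,712.73; Option B costs 13 × $1,213.13 = $15,770.69.
Option A is cheaper by $15,770.69 − $8,712.73 = $7,057.96.

Option A by $7,058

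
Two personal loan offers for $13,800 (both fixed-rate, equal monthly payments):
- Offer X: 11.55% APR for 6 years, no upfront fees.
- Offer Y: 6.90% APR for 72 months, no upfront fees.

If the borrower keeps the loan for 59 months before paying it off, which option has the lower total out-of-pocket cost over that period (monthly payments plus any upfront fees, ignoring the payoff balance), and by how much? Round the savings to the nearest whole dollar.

Offer X: monthly rate = 11.55%/12 = 0.0096250; payment = 13,800 × 0.0096250 / (1 − (1+0.0096250)^−72) = $266.57.
Offer Y: monthly rate = 6.9%/12 = 0.0057500; payment = 13,800 × 0.0057500 / (1 − (1+0.0057500)^−72) = $234.61.
Over 59 months: Offer X costs 59 × $266.57 = $15,727.63; Offer Y costs 59 × $234.61 = $13,841.99.
Offer Y is cheaper by $15,727.63 − $13,841.99 = $1,885.64.

Offer Y by $1,886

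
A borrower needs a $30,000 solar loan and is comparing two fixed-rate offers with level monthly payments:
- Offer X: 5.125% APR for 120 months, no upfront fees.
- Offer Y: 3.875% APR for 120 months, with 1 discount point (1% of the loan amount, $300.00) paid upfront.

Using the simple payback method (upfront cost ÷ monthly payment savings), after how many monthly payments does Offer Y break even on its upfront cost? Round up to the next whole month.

17 months

Offer X: monthly rate = 5.125%/12 = 0.0042708; payment = 30,000 × 0.0042708 / (1 − (1+0.0042708)^−120) = $320.03.
Offer Y: monthly rate = 3.875%/12 = 0.0032292; payment = 30,000 × 0.0032292 / (1 − (1+0.0032292)^−120) = $301.96.
Monthly savings = $320.03 − $301.96 = $18.07.
Break-even = $300.00 / $18.07 = 16.60 → 17 months.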